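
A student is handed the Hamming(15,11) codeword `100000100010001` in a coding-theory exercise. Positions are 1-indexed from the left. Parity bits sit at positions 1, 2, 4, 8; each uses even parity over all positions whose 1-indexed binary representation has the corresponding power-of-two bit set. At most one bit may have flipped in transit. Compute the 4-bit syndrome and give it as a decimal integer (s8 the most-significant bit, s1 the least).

2

s1: b1⊕b3⊕b5⊕b7⊕b9⊕b11⊕b13⊕b15 = 1⊕0⊕0⊕1⊕0⊕1⊕0⊕1 = 0
s2: b2⊕b3⊕b6⊕b7⊕b10⊕b11⊕b14⊕b15 = 0⊕0⊕0⊕1⊕0⊕1⊕0⊕1 = 1
s4: b4⊕b5⊕b6⊕b7⊕b12⊕b13⊕b14⊕b15 = 0⊕0⊕0⊕1⊕0⊕0⊕0⊕1 = 0
s8: b8⊕b9⊕b10⊕b11⊕b12⊕b13⊕b14⊕b15 = 0⊕0⊕0⊕1⊕0⊕0⊕0⊕1 = 0
Syndrome (s8...s1) = 0010 → position 2.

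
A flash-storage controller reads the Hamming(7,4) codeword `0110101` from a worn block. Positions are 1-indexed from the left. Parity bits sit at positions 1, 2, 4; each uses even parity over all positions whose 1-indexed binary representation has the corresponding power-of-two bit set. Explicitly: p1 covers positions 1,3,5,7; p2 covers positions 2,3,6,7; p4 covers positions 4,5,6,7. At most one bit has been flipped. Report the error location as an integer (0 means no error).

3

s1: b1⊕b3⊕b5⊕b7 = 0⊕1⊕1⊕1 = 1
s2: b2⊕b3⊕b6⊕b7 = 1⊕1⊕0⊕1 = 1
s4: b4⊕b5⊕b6⊕b7 = 0⊕1⊕0⊕1 = 0
Syndrome (s4...s1) = 011 → position 3.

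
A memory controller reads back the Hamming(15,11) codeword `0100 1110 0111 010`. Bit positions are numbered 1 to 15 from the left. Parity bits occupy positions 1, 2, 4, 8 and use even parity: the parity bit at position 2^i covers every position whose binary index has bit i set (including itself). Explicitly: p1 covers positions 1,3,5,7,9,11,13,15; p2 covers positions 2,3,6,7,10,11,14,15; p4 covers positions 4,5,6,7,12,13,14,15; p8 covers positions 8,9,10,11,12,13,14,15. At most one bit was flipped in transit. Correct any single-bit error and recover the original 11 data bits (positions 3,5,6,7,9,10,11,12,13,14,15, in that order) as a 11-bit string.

s1: b1⊕b3⊕b5⊕b7⊕b9⊕b11⊕b13⊕b15 = 0⊕0⊕1⊕1⊕0⊕1⊕0⊕0 = 1
s2: b2⊕b3⊕b6⊕b7⊕b10⊕b11⊕b14⊕b15 = 1⊕0⊕1⊕1⊕1⊕1⊕1⊕0 = 0
s4: b4⊕b5⊕b6⊕b7⊕b12⊕b13⊕b14⊕b15 = 0⊕1⊕1⊕1⊕1⊕0⊕1⊕0 = 1
s8: b8⊕b9⊕b10⊕b11⊕b12⊕b13⊕b14⊕b15 = 0⊕0⊕1⊕1⊕1⊕0⊕1⊕0 = 0
Syndrome (s8...s1) = 0101 → position 5.
Flip bit 5: corrected codeword = 010001100111010
Data bits at positions 3,5,6,7,9,10,11,12,13,14,15: 00110111010

00110111010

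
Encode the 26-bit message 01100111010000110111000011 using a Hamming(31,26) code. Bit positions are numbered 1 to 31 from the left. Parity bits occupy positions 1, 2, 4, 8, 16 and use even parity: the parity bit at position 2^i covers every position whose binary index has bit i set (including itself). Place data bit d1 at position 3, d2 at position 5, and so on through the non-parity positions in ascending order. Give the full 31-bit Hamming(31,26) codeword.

0101110001110101000110111000011

Place data bits at non-power-of-two positions: b3=0, b5=1, b6=1, b7=0, b9=0, b10=1, b11=1, b12=1, b13=0, b14=1, b15=0, b17=0, b18=0, b19=0, b20=1, b21=1, b22=0, b23=1, b24=1, b25=1, b26=0, b27=0, b28=0, b29=0, b30=1, b31=1.
p1 = XOR of data positions {3,5,7,9,11,13,15,17,19,21,23,25,27,29,31} = 0⊕1⊕0⊕0⊕1⊕0⊕0⊕0⊕0⊕1⊕1⊕1⊕0⊕0⊕1 = 0
p2 = XOR of data positions {3,6,7,10,11,14,15,18,19,22,23,26,27,30,31} = 0⊕1⊕0⊕1⊕1⊕1⊕0⊕0⊕0⊕0⊕1⊕0⊕0⊕1⊕1 = 1
p4 = XOR of data positions {5,6,7,12,13,14,15,20,21,22,23,28,29,30,31} = 1⊕1⊕0⊕1⊕0⊕1⊕0⊕1⊕1⊕0⊕1⊕0⊕0⊕1⊕1 = 1
p8 = XOR of data positions {9,10,11,12,13,14,15,24,25,26,27,28,29,30,31} = 0⊕1⊕1⊕1⊕0⊕1⊕0⊕1⊕1⊕0⊕0⊕0⊕0⊕1⊕1 = 0
p16 = XOR of data positions {17,18,19,20,21,22,23,24,25,26,27,28,29,30,31} = 0⊕0⊕0⊕1⊕1⊕0⊕1⊕1⊕1⊕0⊕0⊕0⊕0⊕1⊕1 = 1
Codeword b1..b31 = 0101110001110101000110111000011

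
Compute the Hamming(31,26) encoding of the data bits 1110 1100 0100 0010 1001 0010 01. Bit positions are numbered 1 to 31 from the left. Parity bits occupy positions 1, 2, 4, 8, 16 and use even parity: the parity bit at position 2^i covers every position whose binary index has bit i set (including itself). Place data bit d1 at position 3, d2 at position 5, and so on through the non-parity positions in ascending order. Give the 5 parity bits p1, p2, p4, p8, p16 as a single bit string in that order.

10101

Place data bits at non-power-of-two positions: b3=1, b5=1, b6=1, b7=0, b9=1, b10=1, b11=0, b12=0, b13=0, b14=1, b15=0, b17=0, b18=0, b19=0, b20=1, b21=0, b22=1, b23=0, b24=0, b25=1, b26=0, b27=0, b28=1, b29=0, b30=0, b31=1.
p1 = XOR of data positions {3,5,7,9,11,13,15,17,19,21,23,25,27,29,31} = 1⊕1⊕0⊕1⊕0⊕0⊕0⊕0⊕0⊕0⊕0⊕1⊕0⊕0⊕1 = 1
p2 = XOR of data positions {3,6,7,10,11,14,15,18,19,22,23,26,27,30,31} = 1⊕1⊕0⊕1⊕0⊕1⊕0⊕0⊕0⊕1⊕0⊕0⊕0⊕0⊕1 = 0
p4 = XOR of data positions {5,6,7,12,13,14,15,20,21,22,23,28,29,30,31} = 1⊕1⊕0⊕0⊕0⊕1⊕0⊕1⊕0⊕1⊕0⊕1⊕0⊕0⊕1 = 1
p8 = XOR of data positions {9,10,11,12,13,14,15,24,25,26,27,28,29,30,31} = 1⊕1⊕0⊕0⊕0⊕1⊕0⊕0⊕1⊕0⊕0⊕1⊕0⊕0⊕1 = 0
p16 = XOR of data positions {17,18,19,20,21,22,23,24,25,26,27,28,29,30,31} = 0⊕0⊕0⊕1⊕0⊕1⊕0⊕0⊕1⊕0⊕0⊕1⊕0⊕0⊕1 = 1
Parity bits p1,p2,p4,p8,p16 = 10101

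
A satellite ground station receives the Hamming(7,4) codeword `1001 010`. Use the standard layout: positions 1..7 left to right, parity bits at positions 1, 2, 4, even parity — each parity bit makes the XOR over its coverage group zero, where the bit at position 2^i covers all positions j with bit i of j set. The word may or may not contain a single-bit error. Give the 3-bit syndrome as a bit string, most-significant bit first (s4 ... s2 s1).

s1: b1⊕b3⊕b5⊕b7 = 1⊕0⊕0⊕0 = 1
s2: b2⊕b3⊕b6⊕b7 = 0⊕0⊕1⊕0 = 1
s4: b4⊕b5⊕b6⊕b7 = 1⊕0⊕1⊕0 = 0
Syndrome (s4...s1) = 011 → position 3.

011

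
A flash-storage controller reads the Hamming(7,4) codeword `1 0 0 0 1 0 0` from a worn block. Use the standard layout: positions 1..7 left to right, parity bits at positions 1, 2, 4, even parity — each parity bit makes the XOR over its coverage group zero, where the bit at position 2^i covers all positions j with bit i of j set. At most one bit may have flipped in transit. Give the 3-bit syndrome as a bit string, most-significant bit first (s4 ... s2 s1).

s1: b1⊕b3⊕b5⊕b7 = 1⊕0⊕1⊕0 = 0
s2: b2⊕b3⊕b6⊕b7 = 0⊕0⊕0⊕0 = 0
s4: b4⊕b5⊕b6⊕b7 = 0⊕1⊕0⊕0 = 1
Syndrome (s4...s1) = 100 → position 4.

100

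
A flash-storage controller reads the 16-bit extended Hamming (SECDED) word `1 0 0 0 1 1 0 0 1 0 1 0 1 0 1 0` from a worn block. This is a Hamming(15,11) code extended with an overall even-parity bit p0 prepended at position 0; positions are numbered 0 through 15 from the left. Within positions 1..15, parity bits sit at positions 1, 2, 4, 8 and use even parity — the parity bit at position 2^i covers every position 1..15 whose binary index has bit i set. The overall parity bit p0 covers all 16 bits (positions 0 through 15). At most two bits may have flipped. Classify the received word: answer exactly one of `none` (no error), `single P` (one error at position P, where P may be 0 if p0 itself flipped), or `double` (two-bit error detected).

s1: b1⊕b3⊕b5⊕b7⊕b9⊕b11⊕b13⊕b15 = 0⊕0⊕1⊕0⊕0⊕0⊕0⊕0 = 1
s2: b2⊕b3⊕b6⊕b7⊕b10⊕b11⊕b14⊕b15 = 0⊕0⊕0⊕0⊕1⊕0⊕1⊕0 = 0
s4: b4⊕b5⊕b6⊕b7⊕b12⊕b13⊕b14⊕b15 = 1⊕1⊕0⊕0⊕1⊕0⊕1⊕0 = 0
s8: b8⊕b9⊕b10⊕b11⊕b12⊕b13⊕b14⊕b15 = 1⊕0⊕1⊕0⊕1⊕0⊕1⊕0 = 0
Syndrome (s8...s1) = 0001 → position 1.
Overall parity (XOR of all 16 bits, including p0): 1⊕0⊕0⊕0⊕1⊕1⊕0⊕0⊕1⊕0⊕1⊕0⊕1⊕0⊕1⊕0 = 1
Overall=1, syndrome position=1 → single-bit error at position 1.

single 1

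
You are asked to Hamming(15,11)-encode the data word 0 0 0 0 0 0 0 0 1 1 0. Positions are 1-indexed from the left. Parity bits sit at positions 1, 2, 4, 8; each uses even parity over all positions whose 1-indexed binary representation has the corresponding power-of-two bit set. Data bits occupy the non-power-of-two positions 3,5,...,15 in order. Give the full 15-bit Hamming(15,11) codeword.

Place data bits at non-power-of-two positions: b3=0, b5=0, b6=0, b7=0, b9=0, b10=0, b11=0, b12=0, b13=1, b14=1, b15=0.
p1 = XOR of data positions {3,5,7,9,11,13,15} = 0⊕0⊕0⊕0⊕0⊕1⊕0 = 1
p2 = XOR of data positions {3,6,7,10,11,14,15} = 0⊕0⊕0⊕0⊕0⊕1⊕0 = 1
p4 = XOR of data positions {5,6,7,12,13,14,15} = 0⊕0⊕0⊕0⊕1⊕1⊕0 = 0
p8 = XOR of data positions {9,10,11,12,13,14,15} = 0⊕0⊕0⊕0⊕1⊕1⊕0 = 0
Codeword b1..b15 = 110000000000110

110000000000110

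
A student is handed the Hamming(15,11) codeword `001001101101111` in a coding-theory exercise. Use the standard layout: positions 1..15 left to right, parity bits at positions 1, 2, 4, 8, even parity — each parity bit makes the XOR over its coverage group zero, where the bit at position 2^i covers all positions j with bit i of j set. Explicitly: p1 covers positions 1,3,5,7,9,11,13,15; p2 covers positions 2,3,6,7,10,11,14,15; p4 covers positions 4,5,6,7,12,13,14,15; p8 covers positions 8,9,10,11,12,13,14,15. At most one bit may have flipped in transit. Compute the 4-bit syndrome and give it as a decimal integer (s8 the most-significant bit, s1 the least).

s1: b1⊕b3⊕b5⊕b7⊕b9⊕b11⊕b13⊕b15 = 0⊕1⊕0⊕1⊕1⊕0⊕1⊕1 = 1
s2: b2⊕b3⊕b6⊕b7⊕b10⊕b11⊕b14⊕b15 = 0⊕1⊕1⊕1⊕1⊕0⊕1⊕1 = 0
s4: b4⊕b5⊕b6⊕b7⊕b12⊕b13⊕b14⊕b15 = 0⊕0⊕1⊕1⊕1⊕1⊕1⊕1 = 0
s8: b8⊕b9⊕b10⊕b11⊕b12⊕b13⊕b14⊕b15 = 0⊕1⊕1⊕0⊕1⊕1⊕1⊕1 = 0
Syndrome (s8...s1) = 0001 → position 1.

1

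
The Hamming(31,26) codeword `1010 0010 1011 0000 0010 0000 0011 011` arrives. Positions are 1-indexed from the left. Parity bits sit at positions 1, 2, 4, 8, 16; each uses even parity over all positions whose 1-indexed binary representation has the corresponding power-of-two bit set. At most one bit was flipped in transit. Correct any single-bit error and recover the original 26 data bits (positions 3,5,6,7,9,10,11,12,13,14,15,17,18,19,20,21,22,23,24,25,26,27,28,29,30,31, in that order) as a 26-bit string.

10011011000001000000011001

s1: b1⊕b3⊕b5⊕b7⊕b9⊕b11⊕b13⊕b15⊕b17⊕b19⊕b21⊕b23⊕b25⊕b27⊕b29⊕b31 = 1⊕1⊕0⊕1⊕1⊕1⊕0⊕0⊕0⊕1⊕0⊕0⊕0⊕1⊕0⊕1 = 0
s2: b2⊕b3⊕b6⊕b7⊕b10⊕b11⊕b14⊕b15⊕b18⊕b19⊕b22⊕b23⊕b26⊕b27⊕b30⊕b31 = 0⊕1⊕0⊕1⊕0⊕1⊕0⊕0⊕0⊕1⊕0⊕0⊕0⊕1⊕1⊕1 = 1
s4: b4⊕b5⊕b6⊕b7⊕b12⊕b13⊕b14⊕b15⊕b20⊕b21⊕b22⊕b23⊕b28⊕b29⊕b30⊕b31 = 0⊕0⊕0⊕1⊕1⊕0⊕0⊕0⊕0⊕0⊕0⊕0⊕1⊕0⊕1⊕1 = 1
s8: b8⊕b9⊕b10⊕b11⊕b12⊕b13⊕b14⊕b15⊕b24⊕b25⊕b26⊕b27⊕b28⊕b29⊕b30⊕b31 = 0⊕1⊕0⊕1⊕1⊕0⊕0⊕0⊕0⊕0⊕0⊕1⊕1⊕0⊕1⊕1 = 1
s16: b16⊕b17⊕b18⊕b19⊕b20⊕b21⊕b22⊕b23⊕b24⊕b25⊕b26⊕b27⊕b28⊕b29⊕b30⊕b31 = 0⊕0⊕0⊕1⊕0⊕0⊕0⊕0⊕0⊕0⊕0⊕1⊕1⊕0⊕1⊕1 = 1
Syndrome (s16...s1) = 11110 → position 30.
Flip bit 30: corrected codeword = 1010001010110000001000000011001
Data bits at positions 3,5,6,7,9,10,11,12,13,14,15,17,18,19,20,21,22,23,24,25,26,27,28,29,30,31: 10011011000001000000011001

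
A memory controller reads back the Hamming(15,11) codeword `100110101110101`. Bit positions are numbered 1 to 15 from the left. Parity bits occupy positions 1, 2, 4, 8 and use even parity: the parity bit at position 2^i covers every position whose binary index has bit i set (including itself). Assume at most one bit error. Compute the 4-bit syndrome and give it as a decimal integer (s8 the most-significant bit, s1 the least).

s1: b1⊕b3⊕b5⊕b7⊕b9⊕b11⊕b13⊕b15 = 1⊕0⊕1⊕1⊕1⊕1⊕1⊕1 = 1
s2: b2⊕b3⊕b6⊕b7⊕b10⊕b11⊕b14⊕b15 = 0⊕0⊕0⊕1⊕1⊕1⊕0⊕1 = 0
s4: b4⊕b5⊕b6⊕b7⊕b12⊕b13⊕b14⊕b15 = 1⊕1⊕0⊕1⊕0⊕1⊕0⊕1 = 1
s8: b8⊕b9⊕b10⊕b11⊕b12⊕b13⊕b14⊕b15 = 0⊕1⊕1⊕1⊕0⊕1⊕0⊕1 = 1
Syndrome (s8...s1) = 1101 → position 13.

13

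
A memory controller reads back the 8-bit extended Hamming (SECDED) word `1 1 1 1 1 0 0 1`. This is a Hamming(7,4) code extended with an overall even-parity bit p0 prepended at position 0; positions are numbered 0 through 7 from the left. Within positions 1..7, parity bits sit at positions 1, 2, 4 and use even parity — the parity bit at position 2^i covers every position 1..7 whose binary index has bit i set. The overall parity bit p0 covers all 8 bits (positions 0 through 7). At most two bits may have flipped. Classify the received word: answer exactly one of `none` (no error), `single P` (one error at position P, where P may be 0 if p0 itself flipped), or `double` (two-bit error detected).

s1: b1⊕b3⊕b5⊕b7 = 1⊕1⊕0⊕1 = 1
s2: b2⊕b3⊕b6⊕b7 = 1⊕1⊕0⊕1 = 1
s4: b4⊕b5⊕b6⊕b7 = 1⊕0⊕0⊕1 = 0
Syndrome (s4...s1) = 011 → position 3.
Overall parity (XOR of all 8 bits, including p0): 1⊕1⊕1⊕1⊕1⊕0⊕0⊕1 = 0
Overall=0, syndrome position=3 → double-bit error detected (uncorrectable).

double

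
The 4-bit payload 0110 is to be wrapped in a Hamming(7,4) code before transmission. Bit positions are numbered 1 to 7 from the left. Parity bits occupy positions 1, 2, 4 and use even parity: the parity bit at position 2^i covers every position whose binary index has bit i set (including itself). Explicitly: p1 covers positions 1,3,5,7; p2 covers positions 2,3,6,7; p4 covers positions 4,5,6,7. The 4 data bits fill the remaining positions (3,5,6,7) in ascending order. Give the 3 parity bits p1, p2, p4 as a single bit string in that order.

Place data bits at non-power-of-two positions: b3=0, b5=1, b6=1, b7=0.
p1 = XOR of data positions {3,5,7} = 0⊕1⊕0 = 1
p2 = XOR of data positions {3,6,7} = 0⊕1⊕0 = 1
p4 = XOR of data positions {5,6,7} = 1⊕1⊕0 = 0
Parity bits p1,p2,p4 = 110

110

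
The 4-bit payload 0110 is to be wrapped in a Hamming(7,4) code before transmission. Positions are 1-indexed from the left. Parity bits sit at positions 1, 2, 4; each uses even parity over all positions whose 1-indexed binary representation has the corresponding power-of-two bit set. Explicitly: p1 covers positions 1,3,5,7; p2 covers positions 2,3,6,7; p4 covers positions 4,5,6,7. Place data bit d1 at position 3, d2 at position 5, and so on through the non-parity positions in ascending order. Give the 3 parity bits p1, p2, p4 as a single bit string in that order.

Place data bits at non-power-of-two positions: b3=0, b5=1, b6=1, b7=0.
p1 = XOR of data positions {3,5,7} = 0⊕1⊕0 = 1
p2 = XOR of data positions {3,6,7} = 0⊕1⊕0 = 1
p4 = XOR of data positions {5,6,7} = 1⊕1⊕0 = 0
Parity bits p1,p2,p4 = 110

110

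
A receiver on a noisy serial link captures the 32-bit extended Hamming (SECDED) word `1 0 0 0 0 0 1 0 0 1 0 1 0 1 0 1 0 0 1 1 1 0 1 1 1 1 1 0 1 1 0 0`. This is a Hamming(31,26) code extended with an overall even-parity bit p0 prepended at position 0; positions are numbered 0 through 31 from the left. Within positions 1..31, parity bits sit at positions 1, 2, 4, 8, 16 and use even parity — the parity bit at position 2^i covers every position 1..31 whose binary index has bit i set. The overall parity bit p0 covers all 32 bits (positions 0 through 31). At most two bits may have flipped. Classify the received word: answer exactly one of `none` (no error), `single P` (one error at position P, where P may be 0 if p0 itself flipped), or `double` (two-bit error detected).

s1: b1⊕b3⊕b5⊕b7⊕b9⊕b11⊕b13⊕b15⊕b17⊕b19⊕b21⊕b23⊕b25⊕b27⊕b29⊕b31 = 0⊕0⊕0⊕0⊕1⊕1⊕1⊕1⊕0⊕1⊕0⊕1⊕1⊕0⊕1⊕0 = 0
s2: b2⊕b3⊕b6⊕b7⊕b10⊕b11⊕b14⊕b15⊕b18⊕b19⊕b22⊕b23⊕b26⊕b27⊕b30⊕b31 = 0⊕0⊕1⊕0⊕0⊕1⊕0⊕1⊕1⊕1⊕1⊕1⊕1⊕0⊕0⊕0 = 0
s4: b4⊕b5⊕b6⊕b7⊕b12⊕b13⊕b14⊕b15⊕b20⊕b21⊕b22⊕b23⊕b28⊕b29⊕b30⊕b31 = 0⊕0⊕1⊕0⊕0⊕1⊕0⊕1⊕1⊕0⊕1⊕1⊕1⊕1⊕0⊕0 = 0
s8: b8⊕b9⊕b10⊕b11⊕b12⊕b13⊕b14⊕b15⊕b24⊕b25⊕b26⊕b27⊕b28⊕b29⊕b30⊕b31 = 0⊕1⊕0⊕1⊕0⊕1⊕0⊕1⊕1⊕1⊕1⊕0⊕1⊕1⊕0⊕0 = 1
s16: b16⊕b17⊕b18⊕b19⊕b20⊕b21⊕b22⊕b23⊕b24⊕b25⊕b26⊕b27⊕b28⊕b29⊕b30⊕b31 = 0⊕0⊕1⊕1⊕1⊕0⊕1⊕1⊕1⊕1⊕1⊕0⊕1⊕1⊕0⊕0 = 0
Syndrome (s16...s1) = 01000 → position 8.
Overall parity (XOR of all 32 bits, including p0): 1⊕0⊕0⊕0⊕0⊕0⊕1⊕0⊕0⊕1⊕0⊕1⊕0⊕1⊕0⊕1⊕0⊕0⊕1⊕1⊕1⊕0⊕1⊕1⊕1⊕1⊕1⊕0⊕1⊕1⊕0⊕0 = 0
Overall=0, syndrome position=8 → double-bit error detected (uncorrectable).

double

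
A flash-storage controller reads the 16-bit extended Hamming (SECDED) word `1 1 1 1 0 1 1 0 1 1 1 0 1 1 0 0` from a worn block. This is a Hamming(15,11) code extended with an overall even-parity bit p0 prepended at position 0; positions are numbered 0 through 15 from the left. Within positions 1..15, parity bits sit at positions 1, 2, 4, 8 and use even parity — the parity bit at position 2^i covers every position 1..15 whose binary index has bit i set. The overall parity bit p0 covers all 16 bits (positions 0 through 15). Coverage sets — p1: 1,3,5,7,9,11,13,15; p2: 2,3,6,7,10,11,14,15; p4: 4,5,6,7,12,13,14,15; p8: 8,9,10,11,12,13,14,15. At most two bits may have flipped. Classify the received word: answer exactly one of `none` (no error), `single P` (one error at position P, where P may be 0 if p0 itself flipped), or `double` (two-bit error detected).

s1: b1⊕b3⊕b5⊕b7⊕b9⊕b11⊕b13⊕b15 = 1⊕1⊕1⊕0⊕1⊕0⊕1⊕0 = 1
s2: b2⊕b3⊕b6⊕b7⊕b10⊕b11⊕b14⊕b15 = 1⊕1⊕1⊕0⊕1⊕0⊕0⊕0 = 0
s4: b4⊕b5⊕b6⊕b7⊕b12⊕b13⊕b14⊕b15 = 0⊕1⊕1⊕0⊕1⊕1⊕0⊕0 = 0
s8: b8⊕b9⊕b10⊕b11⊕b12⊕b13⊕b14⊕b15 = 1⊕1⊕1⊕0⊕1⊕1⊕0⊕0 = 1
Syndrome (s8...s1) = 1001 → position 9.
Overall parity (XOR of all 16 bits, including p0): 1⊕1⊕1⊕1⊕0⊕1⊕1⊕0⊕1⊕1⊕1⊕0⊕1⊕1⊕0⊕0 = 1
Overall=1, syndrome position=9 → single-bit error at position 9.

single 9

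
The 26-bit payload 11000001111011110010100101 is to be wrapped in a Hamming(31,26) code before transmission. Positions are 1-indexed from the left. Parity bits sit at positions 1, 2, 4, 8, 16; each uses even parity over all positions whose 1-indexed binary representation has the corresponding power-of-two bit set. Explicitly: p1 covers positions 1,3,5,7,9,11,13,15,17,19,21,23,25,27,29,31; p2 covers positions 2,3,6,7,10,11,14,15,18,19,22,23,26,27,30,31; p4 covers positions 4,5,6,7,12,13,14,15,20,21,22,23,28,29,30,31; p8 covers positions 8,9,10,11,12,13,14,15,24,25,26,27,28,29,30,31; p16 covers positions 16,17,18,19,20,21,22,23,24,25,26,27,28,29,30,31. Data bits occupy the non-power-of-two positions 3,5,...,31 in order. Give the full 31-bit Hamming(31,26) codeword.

Place data bits at non-power-of-two positions: b3=1, b5=1, b6=0, b7=0, b9=0, b10=0, b11=0, b12=1, b13=1, b14=1, b15=1, b17=0, b18=1, b19=1, b20=1, b21=1, b22=0, b23=0, b24=1, b25=0, b26=1, b27=0, b28=0, b29=1, b30=0, b31=1.
p1 = XOR of data positions {3,5,7,9,11,13,15,17,19,21,23,25,27,29,31} = 1⊕1⊕0⊕0⊕0⊕1⊕1⊕0⊕1⊕1⊕0⊕0⊕0⊕1⊕1 = 0
p2 = XOR of data positions {3,6,7,10,11,14,15,18,19,22,23,26,27,30,31} = 1⊕0⊕0⊕0⊕0⊕1⊕1⊕1⊕1⊕0⊕0⊕1⊕0⊕0⊕1 = 1
p4 = XOR of data positions {5,6,7,12,13,14,15,20,21,22,23,28,29,30,31} = 1⊕0⊕0⊕1⊕1⊕1⊕1⊕1⊕1⊕0⊕0⊕0⊕1⊕0⊕1 = 1
p8 = XOR of data positions {9,10,11,12,13,14,15,24,25,26,27,28,29,30,31} = 0⊕0⊕0⊕1⊕1⊕1⊕1⊕1⊕0⊕1⊕0⊕0⊕1⊕0⊕1 = 0
p16 = XOR of data positions {17,18,19,20,21,22,23,24,25,26,27,28,29,30,31} = 0⊕1⊕1⊕1⊕1⊕0⊕0⊕1⊕0⊕1⊕0⊕0⊕1⊕0⊕1 = 0
Codeword b1..b31 = 0111100000011110011110010100101

0111100000011110011110010100101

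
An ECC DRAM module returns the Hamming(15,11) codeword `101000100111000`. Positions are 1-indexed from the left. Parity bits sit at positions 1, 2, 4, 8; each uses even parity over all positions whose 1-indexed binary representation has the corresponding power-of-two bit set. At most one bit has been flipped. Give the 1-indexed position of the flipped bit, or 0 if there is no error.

8

s1: b1⊕b3⊕b5⊕b7⊕b9⊕b11⊕b13⊕b15 = 1⊕1⊕0⊕1⊕0⊕1⊕0⊕0 = 0
s2: b2⊕b3⊕b6⊕b7⊕b10⊕b11⊕b14⊕b15 = 0⊕1⊕0⊕1⊕1⊕1⊕0⊕0 = 0
s4: b4⊕b5⊕b6⊕b7⊕b12⊕b13⊕b14⊕b15 = 0⊕0⊕0⊕1⊕1⊕0⊕0⊕0 = 0
s8: b8⊕b9⊕b10⊕b11⊕b12⊕b13⊕b14⊕b15 = 0⊕0⊕1⊕1⊕1⊕0⊕0⊕0 = 1
Syndrome (s8...s1) = 1000 → position 8.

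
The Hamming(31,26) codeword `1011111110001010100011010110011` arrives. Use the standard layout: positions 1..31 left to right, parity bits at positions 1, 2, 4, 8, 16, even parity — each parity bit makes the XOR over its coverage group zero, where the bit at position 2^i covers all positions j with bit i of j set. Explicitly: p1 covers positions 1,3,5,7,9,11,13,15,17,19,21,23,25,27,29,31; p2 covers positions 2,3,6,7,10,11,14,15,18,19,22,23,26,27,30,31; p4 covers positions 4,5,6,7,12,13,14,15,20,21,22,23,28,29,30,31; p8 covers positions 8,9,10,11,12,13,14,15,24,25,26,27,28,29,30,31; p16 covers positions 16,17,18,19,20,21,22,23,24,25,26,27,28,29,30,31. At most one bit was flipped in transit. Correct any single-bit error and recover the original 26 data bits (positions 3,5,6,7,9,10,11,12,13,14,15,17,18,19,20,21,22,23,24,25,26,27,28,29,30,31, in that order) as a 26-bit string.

11111010101100011010110011

s1: b1⊕b3⊕b5⊕b7⊕b9⊕b11⊕b13⊕b15⊕b17⊕b19⊕b21⊕b23⊕b25⊕b27⊕b29⊕b31 = 1⊕1⊕1⊕1⊕1⊕0⊕1⊕1⊕1⊕0⊕1⊕0⊕0⊕1⊕0⊕1 = 1
s2: b2⊕b3⊕b6⊕b7⊕b10⊕b11⊕b14⊕b15⊕b18⊕b19⊕b22⊕b23⊕b26⊕b27⊕b30⊕b31 = 0⊕1⊕1⊕1⊕0⊕0⊕0⊕1⊕0⊕0⊕1⊕0⊕1⊕1⊕1⊕1 = 1
s4: b4⊕b5⊕b6⊕b7⊕b12⊕b13⊕b14⊕b15⊕b20⊕b21⊕b22⊕b23⊕b28⊕b29⊕b30⊕b31 = 1⊕1⊕1⊕1⊕0⊕1⊕0⊕1⊕0⊕1⊕1⊕0⊕0⊕0⊕1⊕1 = 0
s8: b8⊕b9⊕b10⊕b11⊕b12⊕b13⊕b14⊕b15⊕b24⊕b25⊕b26⊕b27⊕b28⊕b29⊕b30⊕b31 = 1⊕1⊕0⊕0⊕0⊕1⊕0⊕1⊕1⊕0⊕1⊕1⊕0⊕0⊕1⊕1 = 1
s16: b16⊕b17⊕b18⊕b19⊕b20⊕b21⊕b22⊕b23⊕b24⊕b25⊕b26⊕b27⊕b28⊕b29⊕b30⊕b31 = 0⊕1⊕0⊕0⊕0⊕1⊕1⊕0⊕1⊕0⊕1⊕1⊕0⊕0⊕1⊕1 = 0
Syndrome (s16...s1) = 01011 → position 11.
Flip bit 11: corrected codeword = 1011111110101010100011010110011
Data bits at positions 3,5,6,7,9,10,11,12,13,14,15,17,18,19,20,21,22,23,24,25,26,27,28,29,30,31: 11111010101100011010110011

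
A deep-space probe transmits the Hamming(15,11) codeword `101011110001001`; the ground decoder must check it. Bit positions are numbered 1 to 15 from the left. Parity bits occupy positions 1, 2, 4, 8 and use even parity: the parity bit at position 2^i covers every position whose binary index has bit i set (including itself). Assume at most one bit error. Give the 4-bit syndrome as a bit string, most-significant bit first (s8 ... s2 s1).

1101

s1: b1⊕b3⊕b5⊕b7⊕b9⊕b11⊕b13⊕b15 = 1⊕1⊕1⊕1⊕0⊕0⊕0⊕1 = 1
s2: b2⊕b3⊕b6⊕b7⊕b10⊕b11⊕b14⊕b15 = 0⊕1⊕1⊕1⊕0⊕0⊕0⊕1 = 0
s4: b4⊕b5⊕b6⊕b7⊕b12⊕b13⊕b14⊕b15 = 0⊕1⊕1⊕1⊕1⊕0⊕0⊕1 = 1
s8: b8⊕b9⊕b10⊕b11⊕b12⊕b13⊕b14⊕b15 = 1⊕0⊕0⊕0⊕1⊕0⊕0⊕1 = 1
Syndrome (s8...s1) = 1101 → position 13.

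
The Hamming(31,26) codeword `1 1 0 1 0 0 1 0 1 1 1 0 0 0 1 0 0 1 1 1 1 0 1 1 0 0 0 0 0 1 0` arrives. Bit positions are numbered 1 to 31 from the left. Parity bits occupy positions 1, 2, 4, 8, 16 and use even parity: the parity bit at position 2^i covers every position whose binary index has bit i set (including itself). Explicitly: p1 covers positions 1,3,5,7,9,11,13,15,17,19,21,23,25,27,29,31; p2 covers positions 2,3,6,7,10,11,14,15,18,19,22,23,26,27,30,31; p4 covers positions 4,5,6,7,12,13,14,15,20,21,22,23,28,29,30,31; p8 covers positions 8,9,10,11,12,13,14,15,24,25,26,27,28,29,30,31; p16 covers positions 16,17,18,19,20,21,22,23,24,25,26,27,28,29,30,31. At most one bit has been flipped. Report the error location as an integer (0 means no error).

22

s1: b1⊕b3⊕b5⊕b7⊕b9⊕b11⊕b13⊕b15⊕b17⊕b19⊕b21⊕b23⊕b25⊕b27⊕b29⊕b31 = 1⊕0⊕0⊕1⊕1⊕1⊕0⊕1⊕0⊕1⊕1⊕1⊕0⊕0⊕0⊕0 = 0
s2: b2⊕b3⊕b6⊕b7⊕b10⊕b11⊕b14⊕b15⊕b18⊕b19⊕b22⊕b23⊕b26⊕b27⊕b30⊕b31 = 1⊕0⊕0⊕1⊕1⊕1⊕0⊕1⊕1⊕1⊕0⊕1⊕0⊕0⊕1⊕0 = 1
s4: b4⊕b5⊕b6⊕b7⊕b12⊕b13⊕b14⊕b15⊕b20⊕b21⊕b22⊕b23⊕b28⊕b29⊕b30⊕b31 = 1⊕0⊕0⊕1⊕0⊕0⊕0⊕1⊕1⊕1⊕0⊕1⊕0⊕0⊕1⊕0 = 1
s8: b8⊕b9⊕b10⊕b11⊕b12⊕b13⊕b14⊕b15⊕b24⊕b25⊕b26⊕b27⊕b28⊕b29⊕b30⊕b31 = 0⊕1⊕1⊕1⊕0⊕0⊕0⊕1⊕1⊕0⊕0⊕0⊕0⊕0⊕1⊕0 = 0
s16: b16⊕b17⊕b18⊕b19⊕b20⊕b21⊕b22⊕b23⊕b24⊕b25⊕b26⊕b27⊕b28⊕b29⊕b30⊕b31 = 0⊕0⊕1⊕1⊕1⊕1⊕0⊕1⊕1⊕0⊕0⊕0⊕0⊕0⊕1⊕0 = 1
Syndrome (s16...s1) = 10110 → position 22.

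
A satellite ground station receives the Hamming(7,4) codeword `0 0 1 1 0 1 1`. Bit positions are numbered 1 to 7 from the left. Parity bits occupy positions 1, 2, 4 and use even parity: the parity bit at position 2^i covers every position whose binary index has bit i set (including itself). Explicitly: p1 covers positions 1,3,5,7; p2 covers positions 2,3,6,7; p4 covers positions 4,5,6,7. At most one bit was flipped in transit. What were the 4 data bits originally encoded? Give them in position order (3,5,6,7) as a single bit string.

1001

s1: b1⊕b3⊕b5⊕b7 = 0⊕1⊕0⊕1 = 0
s2: b2⊕b3⊕b6⊕b7 = 0⊕1⊕1⊕1 = 1
s4: b4⊕b5⊕b6⊕b7 = 1⊕0⊕1⊕1 = 1
Syndrome (s4...s1) = 110 → position 6.
Flip bit 6: corrected codeword = 0011001
Data bits at positions 3,5,6,7: 1001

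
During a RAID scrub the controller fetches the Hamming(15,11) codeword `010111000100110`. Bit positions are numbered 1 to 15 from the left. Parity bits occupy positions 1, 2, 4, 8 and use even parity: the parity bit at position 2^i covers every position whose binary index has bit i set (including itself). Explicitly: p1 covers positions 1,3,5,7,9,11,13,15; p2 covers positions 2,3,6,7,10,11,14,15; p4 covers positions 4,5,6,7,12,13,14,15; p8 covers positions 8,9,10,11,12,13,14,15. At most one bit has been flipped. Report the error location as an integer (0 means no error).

s1: b1⊕b3⊕b5⊕b7⊕b9⊕b11⊕b13⊕b15 = 0⊕0⊕1⊕0⊕0⊕0⊕1⊕0 = 0
s2: b2⊕b3⊕b6⊕b7⊕b10⊕b11⊕b14⊕b15 = 1⊕0⊕1⊕0⊕1⊕0⊕1⊕0 = 0
s4: b4⊕b5⊕b6⊕b7⊕b12⊕b13⊕b14⊕b15 = 1⊕1⊕1⊕0⊕0⊕1⊕1⊕0 = 1
s8: b8⊕b9⊕b10⊕b11⊕b12⊕b13⊕b14⊕b15 = 0⊕0⊕1⊕0⊕0⊕1⊕1⊕0 = 1
Syndrome (s8...s1) = 1100 → position 12.

12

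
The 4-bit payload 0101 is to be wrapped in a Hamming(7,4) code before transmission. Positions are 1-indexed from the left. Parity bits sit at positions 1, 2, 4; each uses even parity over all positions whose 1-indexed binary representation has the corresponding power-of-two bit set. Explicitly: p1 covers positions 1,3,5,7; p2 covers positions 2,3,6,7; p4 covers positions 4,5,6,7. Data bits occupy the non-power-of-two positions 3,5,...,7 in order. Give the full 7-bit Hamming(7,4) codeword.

Place data bits at non-power-of-two positions: b3=0, b5=1, b6=0, b7=1.
p1 = XOR of data positions {3,5,7} = 0⊕1⊕1 = 0
p2 = XOR of data positions {3,6,7} = 0⊕0⊕1 = 1
p4 = XOR of data positions {5,6,7} = 1⊕0⊕1 = 0
Codeword b1..b7 = 0100101

0100101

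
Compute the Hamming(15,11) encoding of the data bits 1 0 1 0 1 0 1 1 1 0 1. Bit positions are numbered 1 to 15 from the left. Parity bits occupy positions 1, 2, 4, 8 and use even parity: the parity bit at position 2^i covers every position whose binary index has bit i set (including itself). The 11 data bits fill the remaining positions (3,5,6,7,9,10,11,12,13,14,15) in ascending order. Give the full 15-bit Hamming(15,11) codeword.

101001011011101

Place data bits at non-power-of-two positions: b3=1, b5=0, b6=1, b7=0, b9=1, b10=0, b11=1, b12=1, b13=1, b14=0, b15=1.
p1 = XOR of data positions {3,5,7,9,11,13,15} = 1⊕0⊕0⊕1⊕1⊕1⊕1 = 1
p2 = XOR of data positions {3,6,7,10,11,14,15} = 1⊕1⊕0⊕0⊕1⊕0⊕1 = 0
p4 = XOR of data positions {5,6,7,12,13,14,15} = 0⊕1⊕0⊕1⊕1⊕0⊕1 = 0
p8 = XOR of data positions {9,10,11,12,13,14,15} = 1⊕0⊕1⊕1⊕1⊕0⊕1 = 1
Codeword b1..b15 = 101001011011101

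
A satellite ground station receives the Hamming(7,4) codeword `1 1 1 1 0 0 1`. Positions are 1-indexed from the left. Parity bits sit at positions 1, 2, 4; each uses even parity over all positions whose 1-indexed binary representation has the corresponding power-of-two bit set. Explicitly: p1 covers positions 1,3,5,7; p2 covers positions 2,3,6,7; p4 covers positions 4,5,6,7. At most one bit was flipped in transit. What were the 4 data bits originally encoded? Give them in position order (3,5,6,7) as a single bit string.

s1: b1⊕b3⊕b5⊕b7 = 1⊕1⊕0⊕1 = 1
s2: b2⊕b3⊕b6⊕b7 = 1⊕1⊕0⊕1 = 1
s4: b4⊕b5⊕b6⊕b7 = 1⊕0⊕0⊕1 = 0
Syndrome (s4...s1) = 011 → position 3.
Flip bit 3: corrected codeword = 1101001
Data bits at positions 3,5,6,7: 0001

0001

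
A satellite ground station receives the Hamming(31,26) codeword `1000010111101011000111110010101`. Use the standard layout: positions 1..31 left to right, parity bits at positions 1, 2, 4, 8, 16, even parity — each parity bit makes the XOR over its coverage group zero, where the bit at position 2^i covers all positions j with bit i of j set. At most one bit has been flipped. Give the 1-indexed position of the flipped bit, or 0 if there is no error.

20

s1: b1⊕b3⊕b5⊕b7⊕b9⊕b11⊕b13⊕b15⊕b17⊕b19⊕b21⊕b23⊕b25⊕b27⊕b29⊕b31 = 1⊕0⊕0⊕0⊕1⊕1⊕1⊕1⊕0⊕0⊕1⊕1⊕0⊕1⊕1⊕1 = 0
s2: b2⊕b3⊕b6⊕b7⊕b10⊕b11⊕b14⊕b15⊕b18⊕b19⊕b22⊕b23⊕b26⊕b27⊕b30⊕b31 = 0⊕0⊕1⊕0⊕1⊕1⊕0⊕1⊕0⊕0⊕1⊕1⊕0⊕1⊕0⊕1 = 0
s4: b4⊕b5⊕b6⊕b7⊕b12⊕b13⊕b14⊕b15⊕b20⊕b21⊕b22⊕b23⊕b28⊕b29⊕b30⊕b31 = 0⊕0⊕1⊕0⊕0⊕1⊕0⊕1⊕1⊕1⊕1⊕1⊕0⊕1⊕0⊕1 = 1
s8: b8⊕b9⊕b10⊕b11⊕b12⊕b13⊕b14⊕b15⊕b24⊕b25⊕b26⊕b27⊕b28⊕b29⊕b30⊕b31 = 1⊕1⊕1⊕1⊕0⊕1⊕0⊕1⊕1⊕0⊕0⊕1⊕0⊕1⊕0⊕1 = 0
s16: b16⊕b17⊕b18⊕b19⊕b20⊕b21⊕b22⊕b23⊕b24⊕b25⊕b26⊕b27⊕b28⊕b29⊕b30⊕b31 = 1⊕0⊕0⊕0⊕1⊕1⊕1⊕1⊕1⊕0⊕0⊕1⊕0⊕1⊕0⊕1 = 1
Syndrome (s16...s1) = 10100 → position 20.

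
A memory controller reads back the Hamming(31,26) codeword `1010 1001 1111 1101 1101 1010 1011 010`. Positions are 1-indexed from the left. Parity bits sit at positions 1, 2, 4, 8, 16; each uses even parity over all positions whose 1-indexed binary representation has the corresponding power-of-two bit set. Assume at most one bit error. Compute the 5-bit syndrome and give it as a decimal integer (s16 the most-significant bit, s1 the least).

13

s1: b1⊕b3⊕b5⊕b7⊕b9⊕b11⊕b13⊕b15⊕b17⊕b19⊕b21⊕b23⊕b25⊕b27⊕b29⊕b31 = 1⊕1⊕1⊕0⊕1⊕1⊕1⊕0⊕1⊕0⊕1⊕1⊕1⊕1⊕0⊕0 = 1
s2: b2⊕b3⊕b6⊕b7⊕b10⊕b11⊕b14⊕b15⊕b18⊕b19⊕b22⊕b23⊕b26⊕b27⊕b30⊕b31 = 0⊕1⊕0⊕0⊕1⊕1⊕1⊕0⊕1⊕0⊕0⊕1⊕0⊕1⊕1⊕0 = 0
s4: b4⊕b5⊕b6⊕b7⊕b12⊕b13⊕b14⊕b15⊕b20⊕b21⊕b22⊕b23⊕b28⊕b29⊕b30⊕b31 = 0⊕1⊕0⊕0⊕1⊕1⊕1⊕0⊕1⊕1⊕0⊕1⊕1⊕0⊕1⊕0 = 1
s8: b8⊕b9⊕b10⊕b11⊕b12⊕b13⊕b14⊕b15⊕b24⊕b25⊕b26⊕b27⊕b28⊕b29⊕b30⊕b31 = 1⊕1⊕1⊕1⊕1⊕1⊕1⊕0⊕0⊕1⊕0⊕1⊕1⊕0⊕1⊕0 = 1
s16: b16⊕b17⊕b18⊕b19⊕b20⊕b21⊕b22⊕b23⊕b24⊕b25⊕b26⊕b27⊕b28⊕b29⊕b30⊕b31 = 1⊕1⊕1⊕0⊕1⊕1⊕0⊕1⊕0⊕1⊕0⊕1⊕1⊕0⊕1⊕0 = 0
Syndrome (s16...s1) = 01101 → position 13.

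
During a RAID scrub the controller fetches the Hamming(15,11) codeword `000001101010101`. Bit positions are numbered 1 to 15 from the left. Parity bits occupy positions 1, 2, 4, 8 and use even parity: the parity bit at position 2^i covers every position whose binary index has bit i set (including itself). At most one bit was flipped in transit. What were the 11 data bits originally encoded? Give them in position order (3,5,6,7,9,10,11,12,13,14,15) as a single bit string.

00111010101

s1: b1⊕b3⊕b5⊕b7⊕b9⊕b11⊕b13⊕b15 = 0⊕0⊕0⊕1⊕1⊕1⊕1⊕1 = 1
s2: b2⊕b3⊕b6⊕b7⊕b10⊕b11⊕b14⊕b15 = 0⊕0⊕1⊕1⊕0⊕1⊕0⊕1 = 0
s4: b4⊕b5⊕b6⊕b7⊕b12⊕b13⊕b14⊕b15 = 0⊕0⊕1⊕1⊕0⊕1⊕0⊕1 = 0
s8: b8⊕b9⊕b10⊕b11⊕b12⊕b13⊕b14⊕b15 = 0⊕1⊕0⊕1⊕0⊕1⊕0⊕1 = 0
Syndrome (s8...s1) = 0001 → position 1.
Flip bit 1: corrected codeword = 100001101010101
Data bits at positions 3,5,6,7,9,10,11,12,13,14,15: 00111010101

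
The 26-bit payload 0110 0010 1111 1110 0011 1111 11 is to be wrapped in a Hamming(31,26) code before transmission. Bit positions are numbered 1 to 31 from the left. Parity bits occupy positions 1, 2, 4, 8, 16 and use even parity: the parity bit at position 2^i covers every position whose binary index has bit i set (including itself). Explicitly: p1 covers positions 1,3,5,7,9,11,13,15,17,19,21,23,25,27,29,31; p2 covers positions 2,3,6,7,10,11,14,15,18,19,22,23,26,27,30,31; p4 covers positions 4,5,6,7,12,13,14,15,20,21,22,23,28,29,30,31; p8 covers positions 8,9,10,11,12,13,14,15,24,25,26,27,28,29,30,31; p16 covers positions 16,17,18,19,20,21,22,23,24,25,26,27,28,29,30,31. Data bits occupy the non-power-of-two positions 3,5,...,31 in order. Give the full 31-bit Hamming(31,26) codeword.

Place data bits at non-power-of-two positions: b3=0, b5=1, b6=1, b7=0, b9=0, b10=0, b11=1, b12=0, b13=1, b14=1, b15=1, b17=1, b18=1, b19=1, b20=1, b21=0, b22=0, b23=0, b24=1, b25=1, b26=1, b27=1, b28=1, b29=1, b30=1, b31=1.
p1 = XOR of data positions {3,5,7,9,11,13,15,17,19,21,23,25,27,29,31} = 0⊕1⊕0⊕0⊕1⊕1⊕1⊕1⊕1⊕0⊕0⊕1⊕1⊕1⊕1 = 0
p2 = XOR of data positions {3,6,7,10,11,14,15,18,19,22,23,26,27,30,31} = 0⊕1⊕0⊕0⊕1⊕1⊕1⊕1⊕1⊕0⊕0⊕1⊕1⊕1⊕1 = 0
p4 = XOR of data positions {5,6,7,12,13,14,15,20,21,22,23,28,29,30,31} = 1⊕1⊕0⊕0⊕1⊕1⊕1⊕1⊕0⊕0⊕0⊕1⊕1⊕1⊕1 = 0
p8 = XOR of data positions {9,10,11,12,13,14,15,24,25,26,27,28,29,30,31} = 0⊕0⊕1⊕0⊕1⊕1⊕1⊕1⊕1⊕1⊕1⊕1⊕1⊕1⊕1 = 0
p16 = XOR of data positions {17,18,19,20,21,22,23,24,25,26,27,28,29,30,31} = 1⊕1⊕1⊕1⊕0⊕0⊕0⊕1⊕1⊕1⊕1⊕1⊕1⊕1⊕1 = 0
Codeword b1..b31 = 0000110000101110111100011111111

0000110000101110111100011111111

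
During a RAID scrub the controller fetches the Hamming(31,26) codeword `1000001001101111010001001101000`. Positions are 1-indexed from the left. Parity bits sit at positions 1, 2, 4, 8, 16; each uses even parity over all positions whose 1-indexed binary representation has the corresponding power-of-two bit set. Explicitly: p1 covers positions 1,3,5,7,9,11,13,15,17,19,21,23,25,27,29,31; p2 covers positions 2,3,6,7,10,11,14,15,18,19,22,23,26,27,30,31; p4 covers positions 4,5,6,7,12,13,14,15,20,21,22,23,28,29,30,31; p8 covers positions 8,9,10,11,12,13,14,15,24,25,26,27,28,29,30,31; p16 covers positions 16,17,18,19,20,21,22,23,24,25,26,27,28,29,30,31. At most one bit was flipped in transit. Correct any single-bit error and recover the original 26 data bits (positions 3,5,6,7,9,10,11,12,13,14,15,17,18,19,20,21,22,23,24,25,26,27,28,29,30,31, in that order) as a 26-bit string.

00010110111010001001101000

s1: b1⊕b3⊕b5⊕b7⊕b9⊕b11⊕b13⊕b15⊕b17⊕b19⊕b21⊕b23⊕b25⊕b27⊕b29⊕b31 = 1⊕0⊕0⊕1⊕0⊕1⊕1⊕1⊕0⊕0⊕0⊕0⊕1⊕0⊕0⊕0 = 0
s2: b2⊕b3⊕b6⊕b7⊕b10⊕b11⊕b14⊕b15⊕b18⊕b19⊕b22⊕b23⊕b26⊕b27⊕b30⊕b31 = 0⊕0⊕0⊕1⊕1⊕1⊕1⊕1⊕1⊕0⊕1⊕0⊕1⊕0⊕0⊕0 = 0
s4: b4⊕b5⊕b6⊕b7⊕b12⊕b13⊕b14⊕b15⊕b20⊕b21⊕b22⊕b23⊕b28⊕b29⊕b30⊕b31 = 0⊕0⊕0⊕1⊕0⊕1⊕1⊕1⊕0⊕0⊕1⊕0⊕1⊕0⊕0⊕0 = 0
s8: b8⊕b9⊕b10⊕b11⊕b12⊕b13⊕b14⊕b15⊕b24⊕b25⊕b26⊕b27⊕b28⊕b29⊕b30⊕b31 = 0⊕0⊕1⊕1⊕0⊕1⊕1⊕1⊕0⊕1⊕1⊕0⊕1⊕0⊕0⊕0 = 0
s16: b16⊕b17⊕b18⊕b19⊕b20⊕b21⊕b22⊕b23⊕b24⊕b25⊕b26⊕b27⊕b28⊕b29⊕b30⊕b31 = 1⊕0⊕1⊕0⊕0⊕0⊕1⊕0⊕0⊕1⊕1⊕0⊕1⊕0⊕0⊕0 = 0
Syndrome (s16...s1) = 00000 → position 0 (no error).
No correction needed.
Data bits at positions 3,5,6,7,9,10,11,12,13,14,15,17,18,19,20,21,22,23,24,25,26,27,28,29,30,31: 00010110111010001001101000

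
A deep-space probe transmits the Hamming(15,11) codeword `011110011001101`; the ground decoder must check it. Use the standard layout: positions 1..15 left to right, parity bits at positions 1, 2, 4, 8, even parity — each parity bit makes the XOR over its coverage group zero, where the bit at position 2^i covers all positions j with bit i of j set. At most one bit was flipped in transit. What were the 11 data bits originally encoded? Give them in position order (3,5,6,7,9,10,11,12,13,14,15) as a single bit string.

s1: b1⊕b3⊕b5⊕b7⊕b9⊕b11⊕b13⊕b15 = 0⊕1⊕1⊕0⊕1⊕0⊕1⊕1 = 1
s2: b2⊕b3⊕b6⊕b7⊕b10⊕b11⊕b14⊕b15 = 1⊕1⊕0⊕0⊕0⊕0⊕0⊕1 = 1
s4: b4⊕b5⊕b6⊕b7⊕b12⊕b13⊕b14⊕b15 = 1⊕1⊕0⊕0⊕1⊕1⊕0⊕1 = 1
s8: b8⊕b9⊕b10⊕b11⊕b12⊕b13⊕b14⊕b15 = 1⊕1⊕0⊕0⊕1⊕1⊕0⊕1 = 1
Syndrome (s8...s1) = 1111 → position 15.
Flip bit 15: corrected codeword = 011110011001100
Data bits at positions 3,5,6,7,9,10,11,12,13,14,15: 11001001100

11001001100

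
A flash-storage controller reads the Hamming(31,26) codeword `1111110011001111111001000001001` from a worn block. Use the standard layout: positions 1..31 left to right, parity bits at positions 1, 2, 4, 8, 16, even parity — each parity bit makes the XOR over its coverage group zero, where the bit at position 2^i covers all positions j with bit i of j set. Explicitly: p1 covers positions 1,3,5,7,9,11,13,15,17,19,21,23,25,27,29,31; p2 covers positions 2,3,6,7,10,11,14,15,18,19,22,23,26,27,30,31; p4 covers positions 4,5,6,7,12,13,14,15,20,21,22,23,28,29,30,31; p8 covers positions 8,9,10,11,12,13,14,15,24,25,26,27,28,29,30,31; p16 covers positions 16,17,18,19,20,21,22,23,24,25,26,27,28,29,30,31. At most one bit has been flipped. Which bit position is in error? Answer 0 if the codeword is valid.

s1: b1⊕b3⊕b5⊕b7⊕b9⊕b11⊕b13⊕b15⊕b17⊕b19⊕b21⊕b23⊕b25⊕b27⊕b29⊕b31 = 1⊕1⊕1⊕0⊕1⊕0⊕1⊕1⊕1⊕1⊕0⊕0⊕0⊕0⊕0⊕1 = 1
s2: b2⊕b3⊕b6⊕b7⊕b10⊕b11⊕b14⊕b15⊕b18⊕b19⊕b22⊕b23⊕b26⊕b27⊕b30⊕b31 = 1⊕1⊕1⊕0⊕1⊕0⊕1⊕1⊕1⊕1⊕1⊕0⊕0⊕0⊕0⊕1 = 0
s4: b4⊕b5⊕b6⊕b7⊕b12⊕b13⊕b14⊕b15⊕b20⊕b21⊕b22⊕b23⊕b28⊕b29⊕b30⊕b31 = 1⊕1⊕1⊕0⊕0⊕1⊕1⊕1⊕0⊕0⊕1⊕0⊕1⊕0⊕0⊕1 = 1
s8: b8⊕b9⊕b10⊕b11⊕b12⊕b13⊕b14⊕b15⊕b24⊕b25⊕b26⊕b27⊕b28⊕b29⊕b30⊕b31 = 0⊕1⊕1⊕0⊕0⊕1⊕1⊕1⊕0⊕0⊕0⊕0⊕1⊕0⊕0⊕1 = 1
s16: b16⊕b17⊕b18⊕b19⊕b20⊕b21⊕b22⊕b23⊕b24⊕b25⊕b26⊕b27⊕b28⊕b29⊕b30⊕b31 = 1⊕1⊕1⊕1⊕0⊕0⊕1⊕0⊕0⊕0⊕0⊕0⊕1⊕0⊕0⊕1 = 1
Syndrome (s16...s1) = 11101 → position 29.

29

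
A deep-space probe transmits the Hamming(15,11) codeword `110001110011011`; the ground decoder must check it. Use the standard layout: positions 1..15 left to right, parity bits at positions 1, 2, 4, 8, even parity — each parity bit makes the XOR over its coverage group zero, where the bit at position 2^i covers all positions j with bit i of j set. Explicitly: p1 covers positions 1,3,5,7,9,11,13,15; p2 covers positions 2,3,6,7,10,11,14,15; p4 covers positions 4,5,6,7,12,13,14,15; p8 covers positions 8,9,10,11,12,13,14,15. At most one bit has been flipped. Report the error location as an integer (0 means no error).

12

s1: b1⊕b3⊕b5⊕b7⊕b9⊕b11⊕b13⊕b15 = 1⊕0⊕0⊕1⊕0⊕1⊕0⊕1 = 0
s2: b2⊕b3⊕b6⊕b7⊕b10⊕b11⊕b14⊕b15 = 1⊕0⊕1⊕1⊕0⊕1⊕1⊕1 = 0
s4: b4⊕b5⊕b6⊕b7⊕b12⊕b13⊕b14⊕b15 = 0⊕0⊕1⊕1⊕1⊕0⊕1⊕1 = 1
s8: b8⊕b9⊕b10⊕b11⊕b12⊕b13⊕b14⊕b15 = 1⊕0⊕0⊕1⊕1⊕0⊕1⊕1 = 1
Syndrome (s8...s1) = 1100 → position 12.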